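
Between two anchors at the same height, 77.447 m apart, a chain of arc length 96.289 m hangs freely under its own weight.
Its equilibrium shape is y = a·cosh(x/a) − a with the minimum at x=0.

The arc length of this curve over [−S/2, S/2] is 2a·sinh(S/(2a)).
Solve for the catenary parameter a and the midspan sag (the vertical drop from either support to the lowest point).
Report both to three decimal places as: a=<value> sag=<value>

seed: a₀ = √(S³/(24(L−S))) = √(77.447³/(24·18.842)) = 32.050719
iter 1: u=1.208194  f(a)=+1.424e+00  f'(a)=-1.357e+00  a ← 32.050719 − (+1.424e+00/-1.357e+00) = 33.100409
iter 2: u=1.169880  f(a)=+7.295e-02  f'(a)=-1.221e+00  a ← 33.100409 − (+7.295e-02/-1.221e+00) = 33.160162
iter 3: u=1.167772  f(a)=+2.143e-04  f'(a)=-1.214e+00  a ← 33.160162 − (+2.143e-04/-1.214e+00) = 33.160339
iter 4: u=1.167766  f(a)=+1.862e-09  f'(a)=-1.214e+00  a ← 33.160339 − (+1.862e-09/-1.214e+00) = 33.160339
iter 5: u=1.167766  f(a)=+0.000e+00  f'(a)=-1.214e+00  a ← 33.160339 − (+0.000e+00/-1.214e+00) = 33.160339
converged: |Δa| < 1e-12 after 5 iterations
sag = a·(cosh(S/(2a)) − 1) = 33.160339·(cosh(1.167766) − 1) = 25.299057
T_max/T_min = cosh(S/(2a)) = 1.762931

a=33.160 sag=25.299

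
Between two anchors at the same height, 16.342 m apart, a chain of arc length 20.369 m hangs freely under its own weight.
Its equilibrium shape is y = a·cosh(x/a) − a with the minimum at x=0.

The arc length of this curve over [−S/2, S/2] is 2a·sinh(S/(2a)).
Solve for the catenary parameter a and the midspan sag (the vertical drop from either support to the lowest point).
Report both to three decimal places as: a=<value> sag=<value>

seed: a₀ = √(S³/(24(L−S))) = √(16.342³/(24·4.027)) = 6.719878
iter 1: u=1.215945  f(a)=+3.084e-01  f'(a)=-1.385e+00  a ← 6.719878 − (+3.084e-01/-1.385e+00) = 6.942491
iter 2: u=1.176955  f(a)=+1.599e-02  f'(a)=-1.245e+00  a ← 6.942491 − (+1.599e-02/-1.245e+00) = 6.955331
iter 3: u=1.174782  f(a)=+4.817e-05  f'(a)=-1.238e+00  a ← 6.955331 − (+4.817e-05/-1.238e+00) = 6.955370
iter 4: u=1.174776  f(a)=+4.401e-10  f'(a)=-1.238e+00  a ← 6.955370 − (+4.401e-10/-1.238e+00) = 6.955370
iter 5: u=1.174776  f(a)=+0.000e+00  f'(a)=-1.238e+00  a ← 6.955370 − (+0.000e+00/-1.238e+00) = 6.955370
converged: |Δa| < 1e-12 after 5 iterations
sag = a·(cosh(S/(2a)) − 1) = 6.955370·(cosh(1.174776) − 1) = 5.377562
T_max/T_min = cosh(S/(2a)) = 1.773153

a=6.955 sag=5.378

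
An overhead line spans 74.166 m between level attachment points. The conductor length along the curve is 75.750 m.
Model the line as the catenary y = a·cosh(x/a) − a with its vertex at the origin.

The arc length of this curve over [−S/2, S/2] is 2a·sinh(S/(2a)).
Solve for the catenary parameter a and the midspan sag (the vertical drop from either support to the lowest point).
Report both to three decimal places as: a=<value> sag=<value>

a=103.922 sag=6.687

seed: a₀ = √(S³/(24(L−S))) = √(74.166³/(24·1.584)) = 103.591489
iter 1: u=0.357973  f(a)=+1.018e-02  f'(a)=-3.098e-02  a ← 103.591489 − (+1.018e-02/-3.098e-02) = 103.920141
iter 2: u=0.356841  f(a)=+4.865e-05  f'(a)=-3.068e-02  a ← 103.920141 − (+4.865e-05/-3.068e-02) = 103.921727
iter 3: u=0.356836  f(a)=+1.123e-09  f'(a)=-3.068e-02  a ← 103.921727 − (+1.123e-09/-3.068e-02) = 103.921727
iter 4: u=0.356836  f(a)=+0.000e+00  f'(a)=-3.068e-02  a ← 103.921727 − (+0.000e+00/-3.068e-02) = 103.921727
converged: |Δa| < 1e-12 after 4 iterations
sag = a·(cosh(S/(2a)) − 1) = 103.921727·(cosh(0.356836) − 1) = 6.686776
T_max/T_min = cosh(S/(2a)) = 1.064344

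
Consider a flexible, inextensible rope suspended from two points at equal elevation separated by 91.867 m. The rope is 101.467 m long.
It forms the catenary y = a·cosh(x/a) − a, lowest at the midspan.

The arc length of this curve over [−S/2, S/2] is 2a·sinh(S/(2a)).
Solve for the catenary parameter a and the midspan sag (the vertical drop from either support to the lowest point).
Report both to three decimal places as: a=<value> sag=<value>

seed: a₀ = √(S³/(24(L−S))) = √(91.867³/(24·9.600)) = 58.009359
iter 1: u=0.791829  f(a)=+3.055e-01  f'(a)=-3.522e-01  a ← 58.009359 − (+3.055e-01/-3.522e-01) = 58.876724
iter 2: u=0.780164  f(a)=+6.987e-03  f'(a)=-3.363e-01  a ← 58.876724 − (+6.987e-03/-3.363e-01) = 58.897501
iter 3: u=0.779889  f(a)=+3.844e-06  f'(a)=-3.359e-01  a ← 58.897501 − (+3.844e-06/-3.359e-01) = 58.897512
iter 4: u=0.779889  f(a)=+1.165e-12  f'(a)=-3.359e-01  a ← 58.897512 − (+1.165e-12/-3.359e-01) = 58.897512
converged: |Δa| < 1e-12 after 4 iterations
sag = a·(cosh(S/(2a)) − 1) = 58.897512·(cosh(0.779889) − 1) = 18.837969
T_max/T_min = cosh(S/(2a)) = 1.319843

a=58.898 sag=18.838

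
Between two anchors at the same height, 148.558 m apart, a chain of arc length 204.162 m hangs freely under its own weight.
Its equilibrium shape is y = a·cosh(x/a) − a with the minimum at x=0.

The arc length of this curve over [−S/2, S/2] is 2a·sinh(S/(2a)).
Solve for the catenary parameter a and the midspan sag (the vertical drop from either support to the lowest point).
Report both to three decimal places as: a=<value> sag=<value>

a=52.139 sag=62.486

seed: a₀ = √(S³/(24(L−S))) = √(148.558³/(24·55.604)) = 49.566177
iter 1: u=1.498582  f(a)=+6.588e+00  f'(a)=-2.790e+00  a ← 49.566177 − (+6.588e+00/-2.790e+00) = 51.927824
iter 2: u=1.430428  f(a)=+5.001e-01  f'(a)=-2.381e+00  a ← 51.927824 − (+5.001e-01/-2.381e+00) = 52.137888
iter 3: u=1.424665  f(a)=+3.405e-03  f'(a)=-2.348e+00  a ← 52.137888 − (+3.405e-03/-2.348e+00) = 52.139338
iter 4: u=1.424625  f(a)=+1.603e-07  f'(a)=-2.348e+00  a ← 52.139338 − (+1.603e-07/-2.348e+00) = 52.139338
iter 5: u=1.424625  f(a)=-2.842e-14  f'(a)=-2.348e+00  a ← 52.139338 − (-2.842e-14/-2.348e+00) = 52.139338
converged: |Δa| < 1e-12 after 5 iterations
sag = a·(cosh(S/(2a)) − 1) = 52.139338·(cosh(1.424625) − 1) = 62.486318
T_max/T_min = cosh(S/(2a)) = 2.198449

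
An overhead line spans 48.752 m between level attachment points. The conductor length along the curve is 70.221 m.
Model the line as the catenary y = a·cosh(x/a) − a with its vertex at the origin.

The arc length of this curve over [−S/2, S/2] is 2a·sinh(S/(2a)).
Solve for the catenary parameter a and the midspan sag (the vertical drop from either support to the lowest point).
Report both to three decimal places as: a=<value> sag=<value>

a=15.901 sag=22.642

seed: a₀ = √(S³/(24(L−S))) = √(48.752³/(24·21.469)) = 14.996059
iter 1: u=1.625494  f(a)=+3.021e+00  f'(a)=-3.695e+00  a ← 14.996059 − (+3.021e+00/-3.695e+00) = 15.813809
iter 2: u=1.541438  f(a)=+2.648e-01  f'(a)=-3.073e+00  a ← 15.813809 − (+2.648e-01/-3.073e+00) = 15.899955
iter 3: u=1.533086  f(a)=+2.464e-03  f'(a)=-3.016e+00  a ← 15.899955 − (+2.464e-03/-3.016e+00) = 15.900772
iter 4: u=1.533007  f(a)=+2.178e-07  f'(a)=-3.016e+00  a ← 15.900772 − (+2.178e-07/-3.016e+00) = 15.900772
iter 5: u=1.533007  f(a)=-1.421e-14  f'(a)=-3.016e+00  a ← 15.900772 − (-1.421e-14/-3.016e+00) = 15.900772
converged: |Δa| < 1e-12 after 5 iterations
sag = a·(cosh(S/(2a)) − 1) = 15.900772·(cosh(1.533007) − 1) = 22.642473
T_max/T_min = cosh(S/(2a)) = 2.423986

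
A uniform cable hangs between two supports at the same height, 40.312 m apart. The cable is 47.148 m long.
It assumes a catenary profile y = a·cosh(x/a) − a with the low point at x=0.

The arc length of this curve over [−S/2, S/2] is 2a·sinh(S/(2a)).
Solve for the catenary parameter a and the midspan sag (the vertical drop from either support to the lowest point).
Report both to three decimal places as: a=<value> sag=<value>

a=20.472 sag=10.750

seed: a₀ = √(S³/(24(L−S))) = √(40.312³/(24·6.836)) = 19.982272
iter 1: u=1.008694  f(a)=+3.563e-01  f'(a)=-7.564e-01  a ← 19.982272 − (+3.563e-01/-7.564e-01) = 20.453338
iter 2: u=0.985463  f(a)=+1.299e-02  f'(a)=-7.022e-01  a ← 20.453338 − (+1.299e-02/-7.022e-01) = 20.471837
iter 3: u=0.984572  f(a)=+1.871e-05  f'(a)=-7.001e-01  a ← 20.471837 − (+1.871e-05/-7.001e-01) = 20.471863
iter 4: u=0.984571  f(a)=+3.894e-11  f'(a)=-7.001e-01  a ← 20.471863 − (+3.894e-11/-7.001e-01) = 20.471863
iter 5: u=0.984571  f(a)=-7.105e-15  f'(a)=-7.001e-01  a ← 20.471863 − (-7.105e-15/-7.001e-01) = 20.471863
converged: |Δa| < 1e-12 after 5 iterations
sag = a·(cosh(S/(2a)) − 1) = 20.471863·(cosh(0.984571) − 1) = 10.750415
T_max/T_min = cosh(S/(2a)) = 1.525131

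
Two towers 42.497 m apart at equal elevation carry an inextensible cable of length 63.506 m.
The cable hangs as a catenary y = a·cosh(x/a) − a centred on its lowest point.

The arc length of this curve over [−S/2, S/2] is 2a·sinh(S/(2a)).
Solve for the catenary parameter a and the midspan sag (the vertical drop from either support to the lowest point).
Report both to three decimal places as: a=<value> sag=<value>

seed: a₀ = √(S³/(24(L−S))) = √(42.497³/(24·21.009)) = 12.337555
iter 1: u=1.722262  f(a)=+3.345e+00  f'(a)=-4.529e+00  a ← 12.337555 − (+3.345e+00/-4.529e+00) = 13.076173
iter 2: u=1.624978  f(a)=+3.240e-01  f'(a)=-3.691e+00  a ← 13.076173 − (+3.240e-01/-3.691e+00) = 13.163947
iter 3: u=1.614143  f(a)=+3.757e-03  f'(a)=-3.606e+00  a ← 13.163947 − (+3.757e-03/-3.606e+00) = 13.164989
iter 4: u=1.614016  f(a)=+5.184e-07  f'(a)=-3.605e+00  a ← 13.164989 − (+5.184e-07/-3.605e+00) = 13.164990
iter 5: u=1.614016  f(a)=+0.000e+00  f'(a)=-3.605e+00  a ← 13.164990 − (+0.000e+00/-3.605e+00) = 13.164990
converged: |Δa| < 1e-12 after 5 iterations
sag = a·(cosh(S/(2a)) − 1) = 13.164990·(cosh(1.614016) − 1) = 21.208983
T_max/T_min = cosh(S/(2a)) = 2.611014

a=13.165 sag=21.209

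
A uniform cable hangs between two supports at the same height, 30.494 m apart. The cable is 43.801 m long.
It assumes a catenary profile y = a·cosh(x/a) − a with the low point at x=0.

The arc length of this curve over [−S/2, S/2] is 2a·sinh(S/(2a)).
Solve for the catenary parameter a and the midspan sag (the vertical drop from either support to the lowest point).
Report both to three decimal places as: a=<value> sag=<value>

a=9.986 sag=14.083

seed: a₀ = √(S³/(24(L−S))) = √(30.494³/(24·13.307)) = 9.422712
iter 1: u=1.618112  f(a)=+1.855e+00  f'(a)=-3.637e+00  a ← 9.422712 − (+1.855e+00/-3.637e+00) = 9.932730
iter 2: u=1.535026  f(a)=+1.612e-01  f'(a)=-3.029e+00  a ← 9.932730 − (+1.612e-01/-3.029e+00) = 9.985951
iter 3: u=1.526845  f(a)=+1.475e-03  f'(a)=-2.974e+00  a ← 9.985951 − (+1.475e-03/-2.974e+00) = 9.986446
iter 4: u=1.526769  f(a)=+1.259e-07  f'(a)=-2.974e+00  a ← 9.986446 − (+1.259e-07/-2.974e+00) = 9.986447
iter 5: u=1.526769  f(a)=-1.421e-14  f'(a)=-2.974e+00  a ← 9.986447 − (-1.421e-14/-2.974e+00) = 9.986447
converged: |Δa| < 1e-12 after 5 iterations
sag = a·(cosh(S/(2a)) − 1) = 9.986447·(cosh(1.526769) − 1) = 14.083473
T_max/T_min = cosh(S/(2a)) = 2.410259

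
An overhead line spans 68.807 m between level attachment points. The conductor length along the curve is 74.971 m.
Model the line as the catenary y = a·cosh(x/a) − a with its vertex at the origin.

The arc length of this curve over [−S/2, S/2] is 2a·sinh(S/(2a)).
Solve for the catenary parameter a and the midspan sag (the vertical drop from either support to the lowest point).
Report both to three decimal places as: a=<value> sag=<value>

seed: a₀ = √(S³/(24(L−S))) = √(68.807³/(24·6.164)) = 46.925834
iter 1: u=0.733146  f(a)=+1.678e-01  f'(a)=-2.771e-01  a ← 46.925834 − (+1.678e-01/-2.771e-01) = 47.531356
iter 2: u=0.723806  f(a)=+3.303e-03  f'(a)=-2.663e-01  a ← 47.531356 − (+3.303e-03/-2.663e-01) = 47.543760
iter 3: u=0.723618  f(a)=+1.337e-06  f'(a)=-2.661e-01  a ← 47.543760 − (+1.337e-06/-2.661e-01) = 47.543765
iter 4: u=0.723617  f(a)=+2.132e-13  f'(a)=-2.661e-01  a ← 47.543765 − (+2.132e-13/-2.661e-01) = 47.543765
converged: |Δa| < 1e-12 after 4 iterations
sag = a·(cosh(S/(2a)) − 1) = 47.543765·(cosh(0.723617) − 1) = 13.000205
T_max/T_min = cosh(S/(2a)) = 1.273437

a=47.544 sag=13.000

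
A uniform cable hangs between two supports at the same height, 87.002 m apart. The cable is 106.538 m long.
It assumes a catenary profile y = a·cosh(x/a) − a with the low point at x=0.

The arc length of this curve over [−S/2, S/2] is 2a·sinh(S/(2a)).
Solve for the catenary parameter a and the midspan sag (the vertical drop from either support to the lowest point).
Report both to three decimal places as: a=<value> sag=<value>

seed: a₀ = √(S³/(24(L−S))) = √(87.002³/(24·19.536)) = 37.477483
iter 1: u=1.160724  f(a)=+1.359e+00  f'(a)=-1.190e+00  a ← 37.477483 − (+1.359e+00/-1.190e+00) = 38.619593
iter 2: u=1.126397  f(a)=+6.460e-02  f'(a)=-1.079e+00  a ← 38.619593 − (+6.460e-02/-1.079e+00) = 38.679448
iter 3: u=1.124654  f(a)=+1.621e-04  f'(a)=-1.074e+00  a ← 38.679448 − (+1.621e-04/-1.074e+00) = 38.679599
iter 4: u=1.124650  f(a)=+1.026e-09  f'(a)=-1.074e+00  a ← 38.679599 − (+1.026e-09/-1.074e+00) = 38.679599
iter 5: u=1.124650  f(a)=+1.421e-14  f'(a)=-1.074e+00  a ← 38.679599 − (+1.421e-14/-1.074e+00) = 38.679599
converged: |Δa| < 1e-12 after 5 iterations
sag = a·(cosh(S/(2a)) − 1) = 38.679599·(cosh(1.124650) − 1) = 27.151228
T_max/T_min = cosh(S/(2a)) = 1.701952

a=38.680 sag=27.151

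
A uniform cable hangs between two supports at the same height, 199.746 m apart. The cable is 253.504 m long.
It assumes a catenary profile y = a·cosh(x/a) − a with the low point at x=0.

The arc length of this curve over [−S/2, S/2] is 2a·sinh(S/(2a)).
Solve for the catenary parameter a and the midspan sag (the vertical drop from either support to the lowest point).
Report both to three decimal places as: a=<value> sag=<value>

a=81.589 sag=69.152

seed: a₀ = √(S³/(24(L−S))) = √(199.746³/(24·53.758)) = 78.594103
iter 1: u=1.270744  f(a)=+4.511e+00  f'(a)=-1.602e+00  a ← 78.594103 − (+4.511e+00/-1.602e+00) = 81.409968
iter 2: u=1.226791  f(a)=+2.538e-01  f'(a)=-1.426e+00  a ← 81.409968 − (+2.538e-01/-1.426e+00) = 81.587880
iter 3: u=1.224116  f(a)=+9.090e-04  f'(a)=-1.416e+00  a ← 81.587880 − (+9.090e-04/-1.416e+00) = 81.588522
iter 4: u=1.224106  f(a)=+1.176e-08  f'(a)=-1.416e+00  a ← 81.588522 − (+1.176e-08/-1.416e+00) = 81.588522
iter 5: u=1.224106  f(a)=+2.842e-14  f'(a)=-1.416e+00  a ← 81.588522 − (+2.842e-14/-1.416e+00) = 81.588522
converged: |Δa| < 1e-12 after 5 iterations
sag = a·(cosh(S/(2a)) − 1) = 81.588522·(cosh(1.224106) − 1) = 69.152171
T_max/T_min = cosh(S/(2a)) = 1.847572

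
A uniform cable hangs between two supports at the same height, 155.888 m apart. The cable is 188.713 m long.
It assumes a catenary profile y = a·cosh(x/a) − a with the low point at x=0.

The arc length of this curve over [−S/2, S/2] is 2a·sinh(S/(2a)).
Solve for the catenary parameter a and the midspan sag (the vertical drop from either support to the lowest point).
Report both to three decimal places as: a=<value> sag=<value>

a=71.436 sag=46.912

seed: a₀ = √(S³/(24(L−S))) = √(155.888³/(24·32.825)) = 69.344343
iter 1: u=1.124014  f(a)=+2.137e+00  f'(a)=-1.072e+00  a ← 69.344343 − (+2.137e+00/-1.072e+00) = 71.338120
iter 2: u=1.092600  f(a)=+9.563e-02  f'(a)=-9.779e-01  a ← 71.338120 − (+9.563e-02/-9.779e-01) = 71.435916
iter 3: u=1.091104  f(a)=+2.114e-04  f'(a)=-9.736e-01  a ← 71.435916 − (+2.114e-04/-9.736e-01) = 71.436134
iter 4: u=1.091100  f(a)=+1.038e-09  f'(a)=-9.735e-01  a ← 71.436134 − (+1.038e-09/-9.735e-01) = 71.436134
iter 5: u=1.091100  f(a)=-2.842e-14  f'(a)=-9.735e-01  a ← 71.436134 − (-2.842e-14/-9.735e-01) = 71.436134
converged: |Δa| < 1e-12 after 5 iterations
sag = a·(cosh(S/(2a)) − 1) = 71.436134·(cosh(1.091100) − 1) = 46.911956
T_max/T_min = cosh(S/(2a)) = 1.656698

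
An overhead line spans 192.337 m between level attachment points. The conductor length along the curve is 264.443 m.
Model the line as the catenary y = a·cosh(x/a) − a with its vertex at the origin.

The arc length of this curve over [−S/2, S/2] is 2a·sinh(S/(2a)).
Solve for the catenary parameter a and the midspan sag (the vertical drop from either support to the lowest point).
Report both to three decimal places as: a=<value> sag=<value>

a=67.455 sag=80.979

seed: a₀ = √(S³/(24(L−S))) = √(192.337³/(24·72.106)) = 64.121391
iter 1: u=1.499788  f(a)=+8.558e+00  f'(a)=-2.797e+00  a ← 64.121391 − (+8.558e+00/-2.797e+00) = 67.180682
iter 2: u=1.431490  f(a)=+6.506e-01  f'(a)=-2.387e+00  a ← 67.180682 − (+6.506e-01/-2.387e+00) = 67.453256
iter 3: u=1.425706  f(a)=+4.444e-03  f'(a)=-2.354e+00  a ← 67.453256 − (+4.444e-03/-2.354e+00) = 67.455143
iter 4: u=1.425666  f(a)=+2.104e-07  f'(a)=-2.354e+00  a ← 67.455143 − (+2.104e-07/-2.354e+00) = 67.455144
iter 5: u=1.425666  f(a)=-5.684e-14  f'(a)=-2.354e+00  a ← 67.455144 − (-5.684e-14/-2.354e+00) = 67.455144
converged: |Δa| < 1e-12 after 5 iterations
sag = a·(cosh(S/(2a)) − 1) = 67.455144·(cosh(1.425666) − 1) = 80.979089
T_max/T_min = cosh(S/(2a)) = 2.200488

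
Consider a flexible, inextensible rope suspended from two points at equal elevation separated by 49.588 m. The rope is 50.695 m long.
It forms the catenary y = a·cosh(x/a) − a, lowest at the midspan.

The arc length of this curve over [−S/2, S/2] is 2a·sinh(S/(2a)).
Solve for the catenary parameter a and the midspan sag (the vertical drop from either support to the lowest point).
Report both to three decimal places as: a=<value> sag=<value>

seed: a₀ = √(S³/(24(L−S))) = √(49.588³/(24·1.107)) = 67.746281
iter 1: u=0.365983  f(a)=+7.437e-03  f'(a)=-3.312e-02  a ← 67.746281 − (+7.437e-03/-3.312e-02) = 67.970838
iter 2: u=0.364774  f(a)=+3.714e-05  f'(a)=-3.279e-02  a ← 67.970838 − (+3.714e-05/-3.279e-02) = 67.971971
iter 3: u=0.364768  f(a)=+9.366e-10  f'(a)=-3.279e-02  a ← 67.971971 − (+9.366e-10/-3.279e-02) = 67.971971
iter 4: u=0.364768  f(a)=+0.000e+00  f'(a)=-3.279e-02  a ← 67.971971 − (+0.000e+00/-3.279e-02) = 67.971971
converged: |Δa| < 1e-12 after 4 iterations
sag = a·(cosh(S/(2a)) − 1) = 67.971971·(cosh(0.364768) − 1) = 4.572392
T_max/T_min = cosh(S/(2a)) = 1.067269

a=67.972 sag=4.572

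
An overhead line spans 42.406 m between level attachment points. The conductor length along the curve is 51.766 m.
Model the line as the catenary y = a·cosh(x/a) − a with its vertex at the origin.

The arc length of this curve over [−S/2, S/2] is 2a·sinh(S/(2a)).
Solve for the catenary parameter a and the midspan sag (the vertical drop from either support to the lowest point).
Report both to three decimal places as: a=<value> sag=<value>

seed: a₀ = √(S³/(24(L−S))) = √(42.406³/(24·9.360)) = 18.424572
iter 1: u=1.150800  f(a)=+6.397e-01  f'(a)=-1.157e+00  a ← 18.424572 − (+6.397e-01/-1.157e+00) = 18.977412
iter 2: u=1.117276  f(a)=+2.992e-02  f'(a)=-1.051e+00  a ← 18.977412 − (+2.992e-02/-1.051e+00) = 19.005877
iter 3: u=1.115602  f(a)=+7.257e-05  f'(a)=-1.046e+00  a ← 19.005877 − (+7.257e-05/-1.046e+00) = 19.005946
iter 4: u=1.115598  f(a)=+4.292e-10  f'(a)=-1.046e+00  a ← 19.005946 − (+4.292e-10/-1.046e+00) = 19.005946
iter 5: u=1.115598  f(a)=+7.105e-15  f'(a)=-1.046e+00  a ← 19.005946 − (+7.105e-15/-1.046e+00) = 19.005946
converged: |Δa| < 1e-12 after 5 iterations
sag = a·(cosh(S/(2a)) − 1) = 19.005946·(cosh(1.115598) − 1) = 13.105667
T_max/T_min = cosh(S/(2a)) = 1.689556

a=19.006 sag=13.106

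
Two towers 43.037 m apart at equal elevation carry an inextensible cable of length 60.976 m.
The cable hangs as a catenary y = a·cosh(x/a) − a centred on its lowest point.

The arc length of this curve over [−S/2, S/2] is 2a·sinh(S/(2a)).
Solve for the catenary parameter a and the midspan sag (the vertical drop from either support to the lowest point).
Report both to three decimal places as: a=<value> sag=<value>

a=14.387 sag=19.325

seed: a₀ = √(S³/(24(L−S))) = √(43.037³/(24·17.939)) = 13.606870
iter 1: u=1.581444  f(a)=+2.382e+00  f'(a)=-3.358e+00  a ← 13.606870 − (+2.382e+00/-3.358e+00) = 14.316111
iter 2: u=1.503097  f(a)=+1.989e-01  f'(a)=-2.819e+00  a ← 14.316111 − (+1.989e-01/-2.819e+00) = 14.386672
iter 3: u=1.495725  f(a)=+1.666e-03  f'(a)=-2.771e+00  a ← 14.386672 − (+1.666e-03/-2.771e+00) = 14.387273
iter 4: u=1.495662  f(a)=+1.191e-07  f'(a)=-2.771e+00  a ← 14.387273 − (+1.191e-07/-2.771e+00) = 14.387273
iter 5: u=1.495662  f(a)=-7.105e-15  f'(a)=-2.771e+00  a ← 14.387273 − (-7.105e-15/-2.771e+00) = 14.387273
converged: |Δa| < 1e-12 after 5 iterations
sag = a·(cosh(S/(2a)) − 1) = 14.387273·(cosh(1.495662) − 1) = 19.324917
T_max/T_min = cosh(S/(2a)) = 2.343195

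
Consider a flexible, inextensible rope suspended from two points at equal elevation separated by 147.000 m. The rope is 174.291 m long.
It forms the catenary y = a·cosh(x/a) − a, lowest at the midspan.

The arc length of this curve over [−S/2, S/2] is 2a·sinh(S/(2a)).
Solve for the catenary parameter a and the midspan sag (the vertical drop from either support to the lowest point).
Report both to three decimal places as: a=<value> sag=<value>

a=71.502 sag=41.223

seed: a₀ = √(S³/(24(L−S))) = √(147.000³/(24·27.291)) = 69.640304
iter 1: u=1.055423  f(a)=+1.561e+00  f'(a)=-8.746e-01  a ← 69.640304 − (+1.561e+00/-8.746e-01) = 71.425007
iter 2: u=1.029051  f(a)=+6.202e-02  f'(a)=-8.064e-01  a ← 71.425007 − (+6.202e-02/-8.064e-01) = 71.501918
iter 3: u=1.027944  f(a)=+1.069e-04  f'(a)=-8.036e-01  a ← 71.501918 − (+1.069e-04/-8.036e-01) = 71.502051
iter 4: u=1.027943  f(a)=+3.186e-10  f'(a)=-8.036e-01  a ← 71.502051 − (+3.186e-10/-8.036e-01) = 71.502051
iter 5: u=1.027943  f(a)=-2.842e-14  f'(a)=-8.036e-01  a ← 71.502051 − (-2.842e-14/-8.036e-01) = 71.502051
converged: |Δa| < 1e-12 after 5 iterations
sag = a·(cosh(S/(2a)) − 1) = 71.502051·(cosh(1.027943) − 1) = 41.222753
T_max/T_min = cosh(S/(2a)) = 1.576525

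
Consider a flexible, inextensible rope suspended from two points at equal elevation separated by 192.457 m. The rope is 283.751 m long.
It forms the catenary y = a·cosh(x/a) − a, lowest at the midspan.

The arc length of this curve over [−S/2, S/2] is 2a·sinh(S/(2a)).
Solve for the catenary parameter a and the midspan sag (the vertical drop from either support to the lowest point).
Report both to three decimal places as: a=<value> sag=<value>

a=60.723 sag=93.601

seed: a₀ = √(S³/(24(L−S))) = √(192.457³/(24·91.294)) = 57.039253
iter 1: u=1.687058  f(a)=+1.391e+01  f'(a)=-4.210e+00  a ← 57.039253 − (+1.391e+01/-4.210e+00) = 60.342950
iter 2: u=1.594693  f(a)=+1.300e+00  f'(a)=-3.457e+00  a ← 60.342950 − (+1.300e+00/-3.457e+00) = 60.719007
iter 3: u=1.584817  f(a)=+1.394e-02  f'(a)=-3.383e+00  a ← 60.719007 − (+1.394e-02/-3.383e+00) = 60.723127
iter 4: u=1.584709  f(a)=+1.641e-06  f'(a)=-3.382e+00  a ← 60.723127 − (+1.641e-06/-3.382e+00) = 60.723128
iter 5: u=1.584709  f(a)=+1.137e-13  f'(a)=-3.382e+00  a ← 60.723128 − (+1.137e-13/-3.382e+00) = 60.723128
converged: |Δa| < 1e-12 after 5 iterations
sag = a·(cosh(S/(2a)) − 1) = 60.723128·(cosh(1.584709) − 1) = 93.601063
T_max/T_min = cosh(S/(2a)) = 2.541440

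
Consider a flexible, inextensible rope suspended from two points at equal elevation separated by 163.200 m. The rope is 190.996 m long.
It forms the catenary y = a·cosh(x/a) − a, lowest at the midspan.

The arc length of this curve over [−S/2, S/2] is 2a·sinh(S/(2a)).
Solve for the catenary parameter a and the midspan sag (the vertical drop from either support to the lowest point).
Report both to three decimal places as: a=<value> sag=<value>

a=82.707 sag=43.627

seed: a₀ = √(S³/(24(L−S))) = √(163.200³/(24·27.796)) = 80.720429
iter 1: u=1.010897  f(a)=+1.455e+00  f'(a)=-7.617e-01  a ← 80.720429 − (+1.455e+00/-7.617e-01) = 82.631043
iter 2: u=0.987522  f(a)=+5.327e-02  f'(a)=-7.069e-01  a ← 82.631043 − (+5.327e-02/-7.069e-01) = 82.706409
iter 3: u=0.986622  f(a)=+7.739e-05  f'(a)=-7.048e-01  a ← 82.706409 − (+7.739e-05/-7.048e-01) = 82.706518
iter 4: u=0.986621  f(a)=+1.639e-10  f'(a)=-7.048e-01  a ← 82.706518 − (+1.639e-10/-7.048e-01) = 82.706518
iter 5: u=0.986621  f(a)=+0.000e+00  f'(a)=-7.048e-01  a ← 82.706518 − (+0.000e+00/-7.048e-01) = 82.706518
converged: |Δa| < 1e-12 after 5 iterations
sag = a·(cosh(S/(2a)) − 1) = 82.706518·(cosh(0.986621) − 1) = 43.627310
T_max/T_min = cosh(S/(2a)) = 1.527495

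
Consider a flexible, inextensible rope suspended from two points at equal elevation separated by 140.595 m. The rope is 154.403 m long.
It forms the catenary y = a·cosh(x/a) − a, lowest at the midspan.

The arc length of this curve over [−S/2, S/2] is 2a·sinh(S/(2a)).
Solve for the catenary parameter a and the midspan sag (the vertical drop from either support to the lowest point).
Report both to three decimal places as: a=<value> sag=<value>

seed: a₀ = √(S³/(24(L−S))) = √(140.595³/(24·13.808)) = 91.576450
iter 1: u=0.767637  f(a)=+4.126e-01  f'(a)=-3.197e-01  a ← 91.576450 − (+4.126e-01/-3.197e-01) = 92.866946
iter 2: u=0.756970  f(a)=+8.883e-03  f'(a)=-3.061e-01  a ← 92.866946 − (+8.883e-03/-3.061e-01) = 92.895968
iter 3: u=0.756734  f(a)=+4.319e-06  f'(a)=-3.058e-01  a ← 92.895968 − (+4.319e-06/-3.058e-01) = 92.895983
iter 4: u=0.756733  f(a)=+1.023e-12  f'(a)=-3.058e-01  a ← 92.895983 − (+1.023e-12/-3.058e-01) = 92.895983
converged: |Δa| < 1e-12 after 4 iterations
sag = a·(cosh(S/(2a)) − 1) = 92.895983·(cosh(0.756733) − 1) = 27.891994
T_max/T_min = cosh(S/(2a)) = 1.300250

a=92.896 sag=27.892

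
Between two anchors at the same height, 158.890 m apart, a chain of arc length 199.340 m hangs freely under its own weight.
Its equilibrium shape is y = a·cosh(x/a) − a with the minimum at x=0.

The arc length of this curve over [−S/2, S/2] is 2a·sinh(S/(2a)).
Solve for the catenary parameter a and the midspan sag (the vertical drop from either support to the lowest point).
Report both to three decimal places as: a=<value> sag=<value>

seed: a₀ = √(S³/(24(L−S))) = √(158.890³/(24·40.450)) = 64.280606
iter 1: u=1.235909  f(a)=+3.204e+00  f'(a)=-1.462e+00  a ← 64.280606 − (+3.204e+00/-1.462e+00) = 66.472822
iter 2: u=1.195150  f(a)=+1.712e-01  f'(a)=-1.309e+00  a ← 66.472822 − (+1.712e-01/-1.309e+00) = 66.603597
iter 3: u=1.192803  f(a)=+5.499e-04  f'(a)=-1.301e+00  a ← 66.603597 − (+5.499e-04/-1.301e+00) = 66.604020
iter 4: u=1.192796  f(a)=+5.713e-09  f'(a)=-1.301e+00  a ← 66.604020 − (+5.713e-09/-1.301e+00) = 66.604020
iter 5: u=1.192796  f(a)=+0.000e+00  f'(a)=-1.301e+00  a ← 66.604020 − (+0.000e+00/-1.301e+00) = 66.604020
converged: |Δa| < 1e-12 after 5 iterations
sag = a·(cosh(S/(2a)) − 1) = 66.604020·(cosh(1.192796) − 1) = 53.271768
T_max/T_min = cosh(S/(2a)) = 1.799828

a=66.604 sag=53.272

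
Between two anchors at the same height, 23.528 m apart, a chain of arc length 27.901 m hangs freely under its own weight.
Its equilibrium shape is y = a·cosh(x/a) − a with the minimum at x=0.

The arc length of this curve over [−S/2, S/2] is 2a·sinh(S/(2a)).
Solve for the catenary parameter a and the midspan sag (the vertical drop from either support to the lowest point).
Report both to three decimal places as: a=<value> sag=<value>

seed: a₀ = √(S³/(24(L−S))) = √(23.528³/(24·4.373)) = 11.139922
iter 1: u=1.056022  f(a)=+2.504e-01  f'(a)=-8.762e-01  a ← 11.139922 − (+2.504e-01/-8.762e-01) = 11.425707
iter 2: u=1.029608  f(a)=+9.960e-03  f'(a)=-8.078e-01  a ← 11.425707 − (+9.960e-03/-8.078e-01) = 11.438038
iter 3: u=1.028498  f(a)=+1.720e-05  f'(a)=-8.050e-01  a ← 11.438038 − (+1.720e-05/-8.050e-01) = 11.438059
iter 4: u=1.028496  f(a)=+5.151e-11  f'(a)=-8.050e-01  a ← 11.438059 − (+5.151e-11/-8.050e-01) = 11.438059
iter 5: u=1.028496  f(a)=-3.553e-15  f'(a)=-8.050e-01  a ← 11.438059 − (-3.553e-15/-8.050e-01) = 11.438059
converged: |Δa| < 1e-12 after 5 iterations
sag = a·(cosh(S/(2a)) − 1) = 11.438059·(cosh(1.028496) − 1) = 6.602053
T_max/T_min = cosh(S/(2a)) = 1.577200

a=11.438 sag=6.602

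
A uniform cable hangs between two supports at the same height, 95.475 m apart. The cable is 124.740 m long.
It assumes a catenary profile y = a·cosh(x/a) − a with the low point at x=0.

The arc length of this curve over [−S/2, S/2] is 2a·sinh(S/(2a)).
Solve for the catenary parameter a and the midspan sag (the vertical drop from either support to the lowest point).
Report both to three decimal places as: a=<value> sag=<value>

a=36.717 sag=35.658

seed: a₀ = √(S³/(24(L−S))) = √(95.475³/(24·29.265)) = 35.200969
iter 1: u=1.356142  f(a)=+2.812e+00  f'(a)=-1.989e+00  a ← 35.200969 − (+2.812e+00/-1.989e+00) = 36.614513
iter 2: u=1.303786  f(a)=+1.783e-01  f'(a)=-1.744e+00  a ← 36.614513 − (+1.783e-01/-1.744e+00) = 36.716699
iter 3: u=1.300158  f(a)=+8.235e-04  f'(a)=-1.728e+00  a ← 36.716699 − (+8.235e-04/-1.728e+00) = 36.717175
iter 4: u=1.300141  f(a)=+1.775e-08  f'(a)=-1.728e+00  a ← 36.717175 − (+1.775e-08/-1.728e+00) = 36.717175
iter 5: u=1.300141  f(a)=-1.421e-14  f'(a)=-1.728e+00  a ← 36.717175 − (-1.421e-14/-1.728e+00) = 36.717175
converged: |Δa| < 1e-12 after 5 iterations
sag = a·(cosh(S/(2a)) − 1) = 36.717175·(cosh(1.300141) − 1) = 35.658013
T_max/T_min = cosh(S/(2a)) = 1.971153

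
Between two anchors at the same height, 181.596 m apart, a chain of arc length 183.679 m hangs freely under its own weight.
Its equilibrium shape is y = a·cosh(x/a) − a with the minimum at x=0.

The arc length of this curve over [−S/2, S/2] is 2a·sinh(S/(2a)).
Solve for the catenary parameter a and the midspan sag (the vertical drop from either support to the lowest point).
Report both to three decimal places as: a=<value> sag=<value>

a=346.700 sag=11.958

seed: a₀ = √(S³/(24(L−S))) = √(181.596³/(24·2.083)) = 346.106026
iter 1: u=0.262342  f(a)=+7.180e-03  f'(a)=-1.212e-02  a ← 346.106026 − (+7.180e-03/-1.212e-02) = 346.698418
iter 2: u=0.261893  f(a)=+1.848e-05  f'(a)=-1.206e-02  a ← 346.698418 − (+1.848e-05/-1.206e-02) = 346.699951
iter 3: u=0.261892  f(a)=+1.230e-10  f'(a)=-1.206e-02  a ← 346.699951 − (+1.230e-10/-1.206e-02) = 346.699951
iter 4: u=0.261892  f(a)=+2.842e-14  f'(a)=-1.206e-02  a ← 346.699951 − (+2.842e-14/-1.206e-02) = 346.699951
converged: |Δa| < 1e-12 after 4 iterations
sag = a·(cosh(S/(2a)) − 1) = 346.699951·(cosh(0.261892) − 1) = 11.957755
T_max/T_min = cosh(S/(2a)) = 1.034490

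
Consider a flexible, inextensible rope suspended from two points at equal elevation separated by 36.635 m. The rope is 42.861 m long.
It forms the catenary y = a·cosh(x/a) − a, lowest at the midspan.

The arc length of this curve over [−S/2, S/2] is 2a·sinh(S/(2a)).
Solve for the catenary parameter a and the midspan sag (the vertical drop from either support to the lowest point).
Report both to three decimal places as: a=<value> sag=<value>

a=18.585 sag=9.782

seed: a₀ = √(S³/(24(L−S))) = √(36.635³/(24·6.226)) = 18.139868
iter 1: u=1.009792  f(a)=+3.252e-01  f'(a)=-7.590e-01  a ← 18.139868 − (+3.252e-01/-7.590e-01) = 18.568362
iter 2: u=0.986490  f(a)=+1.188e-02  f'(a)=-7.045e-01  a ← 18.568362 − (+1.188e-02/-7.045e-01) = 18.585227
iter 3: u=0.985595  f(a)=+1.719e-05  f'(a)=-7.025e-01  a ← 18.585227 − (+1.719e-05/-7.025e-01) = 18.585251
iter 4: u=0.985593  f(a)=+3.607e-11  f'(a)=-7.025e-01  a ← 18.585251 − (+3.607e-11/-7.025e-01) = 18.585251
iter 5: u=0.985593  f(a)=+0.000e+00  f'(a)=-7.025e-01  a ← 18.585251 − (+0.000e+00/-7.025e-01) = 18.585251
converged: |Δa| < 1e-12 after 5 iterations
sag = a·(cosh(S/(2a)) − 1) = 18.585251·(cosh(0.985593) − 1) = 9.781594
T_max/T_min = cosh(S/(2a)) = 1.526309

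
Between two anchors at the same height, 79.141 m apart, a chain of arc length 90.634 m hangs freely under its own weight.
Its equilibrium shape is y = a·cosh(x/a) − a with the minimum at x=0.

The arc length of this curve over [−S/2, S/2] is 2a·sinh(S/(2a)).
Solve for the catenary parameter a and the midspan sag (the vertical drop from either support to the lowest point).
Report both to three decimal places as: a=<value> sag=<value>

seed: a₀ = √(S³/(24(L−S))) = √(79.141³/(24·11.493)) = 42.391616
iter 1: u=0.933451  f(a)=+5.112e-01  f'(a)=-5.910e-01  a ← 42.391616 − (+5.112e-01/-5.910e-01) = 43.256676
iter 2: u=0.914784  f(a)=+1.607e-02  f'(a)=-5.543e-01  a ← 43.256676 − (+1.607e-02/-5.543e-01) = 43.285661
iter 3: u=0.914171  f(a)=+1.701e-05  f'(a)=-5.532e-01  a ← 43.285661 − (+1.701e-05/-5.532e-01) = 43.285692
iter 4: u=0.914170  f(a)=+1.911e-11  f'(a)=-5.532e-01  a ← 43.285692 − (+1.911e-11/-5.532e-01) = 43.285692
converged: |Δa| < 1e-12 after 4 iterations
sag = a·(cosh(S/(2a)) − 1) = 43.285692·(cosh(0.914170) − 1) = 19.382335
T_max/T_min = cosh(S/(2a)) = 1.447777

a=43.286 sag=19.382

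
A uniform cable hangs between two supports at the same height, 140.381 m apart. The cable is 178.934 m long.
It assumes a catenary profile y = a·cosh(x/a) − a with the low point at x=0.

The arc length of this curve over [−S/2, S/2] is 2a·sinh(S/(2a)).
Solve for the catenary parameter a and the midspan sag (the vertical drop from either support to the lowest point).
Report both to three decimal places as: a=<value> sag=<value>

seed: a₀ = √(S³/(24(L−S))) = √(140.381³/(24·38.553)) = 54.679910
iter 1: u=1.283662  f(a)=+3.304e+00  f'(a)=-1.657e+00  a ← 54.679910 − (+3.304e+00/-1.657e+00) = 56.674285
iter 2: u=1.238489  f(a)=+1.894e-01  f'(a)=-1.472e+00  a ← 56.674285 − (+1.894e-01/-1.472e+00) = 56.802958
iter 3: u=1.235684  f(a)=+7.057e-04  f'(a)=-1.461e+00  a ← 56.802958 − (+7.057e-04/-1.461e+00) = 56.803441
iter 4: u=1.235673  f(a)=+9.883e-09  f'(a)=-1.461e+00  a ← 56.803441 − (+9.883e-09/-1.461e+00) = 56.803441
iter 5: u=1.235673  f(a)=+5.684e-14  f'(a)=-1.461e+00  a ← 56.803441 − (+5.684e-14/-1.461e+00) = 56.803441
converged: |Δa| < 1e-12 after 5 iterations
sag = a·(cosh(S/(2a)) − 1) = 56.803441·(cosh(1.235673) − 1) = 49.172853
T_max/T_min = cosh(S/(2a)) = 1.865667

a=56.803 sag=49.173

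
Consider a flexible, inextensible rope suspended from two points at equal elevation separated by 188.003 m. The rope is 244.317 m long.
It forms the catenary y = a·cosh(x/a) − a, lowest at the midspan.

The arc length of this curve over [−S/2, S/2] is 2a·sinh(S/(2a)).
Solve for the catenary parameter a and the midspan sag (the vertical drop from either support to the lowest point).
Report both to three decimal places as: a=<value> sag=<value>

seed: a₀ = √(S³/(24(L−S))) = √(188.003³/(24·56.314)) = 70.118620
iter 1: u=1.340607  f(a)=+5.282e+00  f'(a)=-1.914e+00  a ← 70.118620 − (+5.282e+00/-1.914e+00) = 72.878414
iter 2: u=1.289840  f(a)=+3.279e-01  f'(a)=-1.683e+00  a ← 72.878414 − (+3.279e-01/-1.683e+00) = 73.073213
iter 3: u=1.286402  f(a)=+1.448e-03  f'(a)=-1.668e+00  a ← 73.073213 − (+1.448e-03/-1.668e+00) = 73.074081
iter 4: u=1.286386  f(a)=+2.852e-08  f'(a)=-1.668e+00  a ← 73.074081 − (+2.852e-08/-1.668e+00) = 73.074081
iter 5: u=1.286386  f(a)=+2.842e-14  f'(a)=-1.668e+00  a ← 73.074081 − (+2.842e-14/-1.668e+00) = 73.074081
converged: |Δa| < 1e-12 after 5 iterations
sag = a·(cosh(S/(2a)) − 1) = 73.074081·(cosh(1.286386) − 1) = 69.272399
T_max/T_min = cosh(S/(2a)) = 1.947975

a=73.074 sag=69.272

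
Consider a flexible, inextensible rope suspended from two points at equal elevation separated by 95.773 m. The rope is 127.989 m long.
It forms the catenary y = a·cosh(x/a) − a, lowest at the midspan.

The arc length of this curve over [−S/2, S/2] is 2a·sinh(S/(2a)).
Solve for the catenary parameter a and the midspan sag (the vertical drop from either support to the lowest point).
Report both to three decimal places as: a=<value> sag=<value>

seed: a₀ = √(S³/(24(L−S))) = √(95.773³/(24·32.216)) = 33.707241
iter 1: u=1.420659  f(a)=+3.412e+00  f'(a)=-2.326e+00  a ← 33.707241 − (+3.412e+00/-2.326e+00) = 35.173899
iter 2: u=1.361421  f(a)=+2.353e-01  f'(a)=-2.015e+00  a ← 35.173899 − (+2.353e-01/-2.015e+00) = 35.290656
iter 3: u=1.356917  f(a)=+1.303e-03  f'(a)=-1.993e+00  a ← 35.290656 − (+1.303e-03/-1.993e+00) = 35.291309
iter 4: u=1.356892  f(a)=+4.042e-08  f'(a)=-1.993e+00  a ← 35.291309 − (+4.042e-08/-1.993e+00) = 35.291309
iter 5: u=1.356892  f(a)=-4.263e-14  f'(a)=-1.993e+00  a ← 35.291309 − (-4.263e-14/-1.993e+00) = 35.291309
converged: |Δa| < 1e-12 after 5 iterations
sag = a·(cosh(S/(2a)) − 1) = 35.291309·(cosh(1.356892) − 1) = 37.789280
T_max/T_min = cosh(S/(2a)) = 2.070781

a=35.291 sag=37.789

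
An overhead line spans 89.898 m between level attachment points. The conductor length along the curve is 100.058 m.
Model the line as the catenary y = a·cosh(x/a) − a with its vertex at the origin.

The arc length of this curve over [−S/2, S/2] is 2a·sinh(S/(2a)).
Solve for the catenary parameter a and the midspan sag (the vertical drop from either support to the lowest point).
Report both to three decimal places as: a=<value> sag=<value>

a=55.487 sag=19.224

seed: a₀ = √(S³/(24(L−S))) = √(89.898³/(24·10.160)) = 54.584906
iter 1: u=0.823469  f(a)=+3.501e-01  f'(a)=-3.981e-01  a ← 54.584906 − (+3.501e-01/-3.981e-01) = 55.464250
iter 2: u=0.810414  f(a)=+8.639e-03  f'(a)=-3.787e-01  a ← 55.464250 − (+8.639e-03/-3.787e-01) = 55.487063
iter 3: u=0.810081  f(a)=+5.556e-06  f'(a)=-3.782e-01  a ← 55.487063 − (+5.556e-06/-3.782e-01) = 55.487078
iter 4: u=0.810081  f(a)=+2.302e-12  f'(a)=-3.782e-01  a ← 55.487078 − (+2.302e-12/-3.782e-01) = 55.487078
converged: |Δa| < 1e-12 after 4 iterations
sag = a·(cosh(S/(2a)) − 1) = 55.487078·(cosh(0.810081) − 1) = 19.223809
T_max/T_min = cosh(S/(2a)) = 1.346456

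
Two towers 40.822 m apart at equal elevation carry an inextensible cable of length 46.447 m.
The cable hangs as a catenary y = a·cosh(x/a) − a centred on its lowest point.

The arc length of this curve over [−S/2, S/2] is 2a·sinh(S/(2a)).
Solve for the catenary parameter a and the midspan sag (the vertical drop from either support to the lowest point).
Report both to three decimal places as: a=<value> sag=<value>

a=22.898 sag=9.716

seed: a₀ = √(S³/(24(L−S))) = √(40.822³/(24·5.625)) = 22.447839
iter 1: u=0.909263  f(a)=+2.372e-01  f'(a)=-5.438e-01  a ← 22.447839 − (+2.372e-01/-5.438e-01) = 22.883918
iter 2: u=0.891936  f(a)=+7.087e-03  f'(a)=-5.118e-01  a ← 22.883918 − (+7.087e-03/-5.118e-01) = 22.897766
iter 3: u=0.891397  f(a)=+6.761e-06  f'(a)=-5.108e-01  a ← 22.897766 − (+6.761e-06/-5.108e-01) = 22.897779
iter 4: u=0.891397  f(a)=+6.168e-12  f'(a)=-5.108e-01  a ← 22.897779 − (+6.168e-12/-5.108e-01) = 22.897779
converged: |Δa| < 1e-12 after 4 iterations
sag = a·(cosh(S/(2a)) − 1) = 22.897779·(cosh(0.891397) − 1) = 9.715703
T_max/T_min = cosh(S/(2a)) = 1.424308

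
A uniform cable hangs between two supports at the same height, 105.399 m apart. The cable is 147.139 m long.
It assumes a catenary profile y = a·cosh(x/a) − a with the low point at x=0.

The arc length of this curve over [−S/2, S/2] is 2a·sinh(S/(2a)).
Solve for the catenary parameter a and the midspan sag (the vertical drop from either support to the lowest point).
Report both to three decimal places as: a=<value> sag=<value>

a=36.058 sag=45.873

seed: a₀ = √(S³/(24(L−S))) = √(105.399³/(24·41.740)) = 34.187937
iter 1: u=1.541465  f(a)=+5.249e+00  f'(a)=-3.073e+00  a ← 34.187937 − (+5.249e+00/-3.073e+00) = 35.895772
iter 2: u=1.468126  f(a)=+4.190e-01  f'(a)=-2.601e+00  a ← 35.895772 − (+4.190e-01/-2.601e+00) = 36.056862
iter 3: u=1.461566  f(a)=+3.181e-03  f'(a)=-2.561e+00  a ← 36.056862 − (+3.181e-03/-2.561e+00) = 36.058104
iter 4: u=1.461516  f(a)=+1.864e-07  f'(a)=-2.561e+00  a ← 36.058104 − (+1.864e-07/-2.561e+00) = 36.058104
iter 5: u=1.461516  f(a)=-2.842e-14  f'(a)=-2.561e+00  a ← 36.058104 − (-2.842e-14/-2.561e+00) = 36.058104
converged: |Δa| < 1e-12 after 5 iterations
sag = a·(cosh(S/(2a)) − 1) = 36.058104·(cosh(1.461516) − 1) = 45.872709
T_max/T_min = cosh(S/(2a)) = 2.272189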